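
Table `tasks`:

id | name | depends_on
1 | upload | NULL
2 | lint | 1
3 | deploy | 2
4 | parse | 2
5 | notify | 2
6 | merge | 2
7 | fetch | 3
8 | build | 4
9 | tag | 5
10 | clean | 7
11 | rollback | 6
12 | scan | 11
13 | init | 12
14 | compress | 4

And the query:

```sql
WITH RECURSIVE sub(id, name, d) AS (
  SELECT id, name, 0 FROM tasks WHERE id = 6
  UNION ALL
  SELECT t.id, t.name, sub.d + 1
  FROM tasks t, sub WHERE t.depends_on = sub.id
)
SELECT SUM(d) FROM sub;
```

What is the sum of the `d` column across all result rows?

Base: id=6 (merge) at d 0.
Iteration 1: rows with depends_on in {6} -> rollback (id 11, d 1).
Iteration 2: rows with depends_on in {11} -> scan (id 12, d 2).
Iteration 3: rows with depends_on in {12} -> init (id 13, d 3).
Iteration 4: no rows with depends_on in {13}; recursion stops.
SUM(d) = 0 + 1 + 2 + 3 = 6.

6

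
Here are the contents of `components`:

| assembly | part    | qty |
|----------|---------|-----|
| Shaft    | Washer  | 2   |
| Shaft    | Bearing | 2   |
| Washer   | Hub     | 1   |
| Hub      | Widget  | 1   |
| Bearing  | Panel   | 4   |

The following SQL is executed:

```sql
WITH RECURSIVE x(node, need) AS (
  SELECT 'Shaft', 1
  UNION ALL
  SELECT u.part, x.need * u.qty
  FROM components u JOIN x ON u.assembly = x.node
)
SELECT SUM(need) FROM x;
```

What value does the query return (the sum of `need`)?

Base: (Shaft, need=1).
Iteration 1: components of {Shaft} -> Bearing = 1*2 = 2, Washer = 1*2 = 2.
Iteration 2: components of {Bearing,Washer} -> Hub = 2*1 = 2, Panel = 2*4 = 8.
Iteration 3: components of {Hub,Panel} -> Widget = 2*1 = 2.
Iteration 4: no further components; recursion stops.
SUM(need) = 1 + 2 + 2 + 2 + 8 + 2 = 17.

17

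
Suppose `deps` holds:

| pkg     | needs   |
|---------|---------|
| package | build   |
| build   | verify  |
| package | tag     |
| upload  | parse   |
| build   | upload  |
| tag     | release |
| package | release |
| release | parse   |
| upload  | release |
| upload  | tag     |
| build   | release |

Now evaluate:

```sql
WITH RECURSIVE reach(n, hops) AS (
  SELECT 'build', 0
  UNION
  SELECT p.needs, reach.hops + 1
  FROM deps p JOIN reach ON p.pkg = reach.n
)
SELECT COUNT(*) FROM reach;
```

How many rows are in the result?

10

Base: (build, hops=0).
Iteration 1: edges from {build} -> (release, hops=1), (upload, hops=1), (verify, hops=1).
Iteration 2: edges from {release,upload,verify} -> (parse, hops=2), (release, hops=2), (tag, hops=2). [UNION drops 1 duplicate row(s)]
Iteration 3: edges from {parse,release,tag} -> (parse, hops=3), (release, hops=3).
Iteration 4: edges from {parse,release} -> (parse, hops=4).
Iteration 5: no outgoing edges from {parse}; recursion stops.
Total rows emitted: 10.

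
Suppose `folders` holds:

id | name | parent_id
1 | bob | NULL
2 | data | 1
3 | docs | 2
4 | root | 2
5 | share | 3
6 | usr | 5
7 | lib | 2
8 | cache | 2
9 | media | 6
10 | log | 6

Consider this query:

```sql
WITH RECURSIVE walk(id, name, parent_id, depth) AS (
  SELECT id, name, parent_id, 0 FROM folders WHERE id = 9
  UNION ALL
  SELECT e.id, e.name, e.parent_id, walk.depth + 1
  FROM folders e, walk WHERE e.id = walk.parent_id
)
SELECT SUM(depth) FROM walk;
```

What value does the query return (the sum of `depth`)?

Base: id=9 (media), parent_id=6, depth 0.
Iteration 1: join on id=6 -> usr (id 6, parent_id=5, depth 1).
Iteration 2: join on id=5 -> share (id 5, parent_id=3, depth 2).
Iteration 3: join on id=3 -> docs (id 3, parent_id=2, depth 3).
Iteration 4: join on id=2 -> data (id 2, parent_id=1, depth 4).
Iteration 5: join on id=1 -> bob (id 1, parent_id=NULL, depth 5).
Iteration 6: parent_id is NULL; no match; recursion stops.
SUM(depth) = 0 + 1 + 2 + 3 + 4 + 5 = 15.

15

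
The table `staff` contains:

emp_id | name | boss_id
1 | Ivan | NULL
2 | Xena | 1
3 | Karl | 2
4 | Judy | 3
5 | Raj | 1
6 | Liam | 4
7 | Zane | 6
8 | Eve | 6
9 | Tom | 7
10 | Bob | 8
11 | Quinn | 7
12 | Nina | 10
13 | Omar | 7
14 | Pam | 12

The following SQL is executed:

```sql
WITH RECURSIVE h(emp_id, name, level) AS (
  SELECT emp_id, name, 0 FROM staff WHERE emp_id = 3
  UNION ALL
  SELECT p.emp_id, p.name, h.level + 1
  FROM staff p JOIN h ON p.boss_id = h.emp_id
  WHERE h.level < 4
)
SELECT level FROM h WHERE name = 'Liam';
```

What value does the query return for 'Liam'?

Base: emp_id=3 (Karl) at level 0.
Iteration 1: rows with boss_id in {3} -> Judy (id 4, level 1).
Iteration 2: rows with boss_id in {4} -> Liam (id 6, level 2).
Iteration 3: rows with boss_id in {6} -> Zane (id 7, level 3), Eve (id 8, level 3).
Iteration 4: rows with boss_id in {7,8} -> Tom (id 9, level 4), Bob (id 10, level 4), Quinn (id 11, level 4), Omar (id 13, level 4).
Iteration 5: level < 4 fails for all current rows; recursion stops.

2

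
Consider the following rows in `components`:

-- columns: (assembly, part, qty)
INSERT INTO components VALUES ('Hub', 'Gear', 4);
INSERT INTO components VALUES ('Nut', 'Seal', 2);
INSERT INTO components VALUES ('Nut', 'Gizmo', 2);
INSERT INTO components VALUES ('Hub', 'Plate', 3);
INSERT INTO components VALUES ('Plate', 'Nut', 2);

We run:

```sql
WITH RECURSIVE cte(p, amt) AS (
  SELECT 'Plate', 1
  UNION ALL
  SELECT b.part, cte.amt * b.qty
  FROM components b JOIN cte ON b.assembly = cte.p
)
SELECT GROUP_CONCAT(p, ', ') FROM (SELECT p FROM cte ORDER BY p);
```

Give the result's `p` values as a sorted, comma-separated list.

Gizmo, Nut, Plate, Seal

Base: (Plate, amt=1).
Iteration 1: components of {Plate} -> Nut = 1*2 = 2.
Iteration 2: components of {Nut} -> Gizmo = 2*2 = 4, Seal = 2*2 = 4.
Iteration 3: no further components; recursion stops.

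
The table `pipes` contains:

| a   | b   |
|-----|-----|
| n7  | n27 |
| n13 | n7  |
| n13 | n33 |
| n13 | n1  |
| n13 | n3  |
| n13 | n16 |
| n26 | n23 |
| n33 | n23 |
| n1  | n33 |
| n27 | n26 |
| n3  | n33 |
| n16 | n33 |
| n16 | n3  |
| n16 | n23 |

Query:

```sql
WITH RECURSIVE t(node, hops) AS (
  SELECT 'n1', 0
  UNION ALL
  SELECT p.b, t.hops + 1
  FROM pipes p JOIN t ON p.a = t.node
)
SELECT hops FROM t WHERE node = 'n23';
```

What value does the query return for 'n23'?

Base: (n1, hops=0).
Iteration 1: edges from {n1} -> (n33, hops=1).
Iteration 2: edges from {n33} -> (n23, hops=2).
Iteration 3: no outgoing edges from {n23}; recursion stops.

2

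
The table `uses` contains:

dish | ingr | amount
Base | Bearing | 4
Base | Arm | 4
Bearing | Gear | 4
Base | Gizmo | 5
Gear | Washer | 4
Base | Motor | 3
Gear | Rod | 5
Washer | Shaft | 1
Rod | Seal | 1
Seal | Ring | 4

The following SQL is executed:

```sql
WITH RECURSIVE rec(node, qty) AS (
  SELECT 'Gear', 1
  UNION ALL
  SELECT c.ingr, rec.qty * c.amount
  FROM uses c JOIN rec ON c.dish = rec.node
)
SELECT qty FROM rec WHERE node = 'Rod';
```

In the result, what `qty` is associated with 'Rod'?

Base: (Gear, qty=1).
Iteration 1: components of {Gear} -> Rod = 1*5 = 5, Washer = 1*4 = 4.
Iteration 2: components of {Rod,Washer} -> Seal = 5*1 = 5, Shaft = 4*1 = 4.
Iteration 3: components of {Seal,Shaft} -> Ring = 5*4 = 20.
Iteration 4: no further components; recursion stops.

5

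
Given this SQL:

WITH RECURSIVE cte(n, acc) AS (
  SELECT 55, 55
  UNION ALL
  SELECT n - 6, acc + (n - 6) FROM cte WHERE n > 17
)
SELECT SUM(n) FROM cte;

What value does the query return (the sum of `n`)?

Base: n=55, acc=55.
Iteration 1: 55 > 17 holds -> n = 55 - 6 = 49, acc = 55 + 49 = 104.
Iteration 2: 49 > 17 holds -> n = 49 - 6 = 43, acc = 104 + 43 = 147.
Iteration 3: 43 > 17 holds -> n = 43 - 6 = 37, acc = 147 + 37 = 184.
Iteration 4: 37 > 17 holds -> n = 37 - 6 = 31, acc = 184 + 31 = 215.
Iteration 5: 31 > 17 holds -> n = 31 - 6 = 25, acc = 215 + 25 = 240.
Iteration 6: 25 > 17 holds -> n = 25 - 6 = 19, acc = 240 + 19 = 259.
Iteration 7: 19 > 17 holds -> n = 19 - 6 = 13, acc = 259 + 13 = 272.
Iteration 8: 13 > 17 fails; recursion stops.
SUM(n) = 55 + 49 + 43 + 37 + 31 + 25 + 19 + 13 = 272.

272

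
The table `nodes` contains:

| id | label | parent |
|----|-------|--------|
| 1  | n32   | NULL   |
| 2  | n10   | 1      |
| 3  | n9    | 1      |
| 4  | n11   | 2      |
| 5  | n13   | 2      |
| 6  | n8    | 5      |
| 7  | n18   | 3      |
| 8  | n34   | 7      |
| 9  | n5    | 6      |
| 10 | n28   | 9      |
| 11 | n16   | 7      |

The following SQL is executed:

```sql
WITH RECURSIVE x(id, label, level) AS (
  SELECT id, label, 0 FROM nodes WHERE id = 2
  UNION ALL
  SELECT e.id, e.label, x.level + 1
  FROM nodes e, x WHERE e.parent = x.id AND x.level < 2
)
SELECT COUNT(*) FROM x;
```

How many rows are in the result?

Base: id=2 (n10) at level 0.
Iteration 1: rows with parent in {2} -> n11 (id 4, level 1), n13 (id 5, level 1).
Iteration 2: rows with parent in {4,5} -> n8 (id 6, level 2).
Iteration 3: level < 2 fails for all current rows; recursion stops.
Total rows emitted: 4.

4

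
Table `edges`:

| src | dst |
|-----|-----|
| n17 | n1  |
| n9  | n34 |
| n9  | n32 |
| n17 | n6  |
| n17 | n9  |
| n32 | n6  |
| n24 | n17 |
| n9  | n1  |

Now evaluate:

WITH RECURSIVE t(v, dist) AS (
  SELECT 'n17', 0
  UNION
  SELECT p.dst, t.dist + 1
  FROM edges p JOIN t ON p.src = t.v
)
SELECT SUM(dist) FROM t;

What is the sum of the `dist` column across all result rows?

12

Base: (n17, dist=0).
Iteration 1: edges from {n17} -> (n1, dist=1), (n6, dist=1), (n9, dist=1).
Iteration 2: edges from {n1,n6,n9} -> (n1, dist=2), (n32, dist=2), (n34, dist=2).
Iteration 3: edges from {n1,n32,n34} -> (n6, dist=3).
Iteration 4: no outgoing edges from {n6}; recursion stops.
SUM(dist) = 0 + 1 + 1 + 1 + 2 + 2 + 2 + 3 = 12.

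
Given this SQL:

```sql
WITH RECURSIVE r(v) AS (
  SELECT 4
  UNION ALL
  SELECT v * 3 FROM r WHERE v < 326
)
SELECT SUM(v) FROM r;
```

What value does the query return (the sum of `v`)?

Base: v=4.
Iteration 1: 4 < 326 holds -> v = 4 * 3 = 12.
Iteration 2: 12 < 326 holds -> v = 12 * 3 = 36.
Iteration 3: 36 < 326 holds -> v = 36 * 3 = 108.
Iteration 4: 108 < 326 holds -> v = 108 * 3 = 324.
Iteration 5: 324 < 326 holds -> v = 324 * 3 = 972.
Iteration 6: 972 < 326 fails; recursion stops.
SUM(v) = 4 + 12 + 36 + 108 + 324 + 972 = 1456.

1456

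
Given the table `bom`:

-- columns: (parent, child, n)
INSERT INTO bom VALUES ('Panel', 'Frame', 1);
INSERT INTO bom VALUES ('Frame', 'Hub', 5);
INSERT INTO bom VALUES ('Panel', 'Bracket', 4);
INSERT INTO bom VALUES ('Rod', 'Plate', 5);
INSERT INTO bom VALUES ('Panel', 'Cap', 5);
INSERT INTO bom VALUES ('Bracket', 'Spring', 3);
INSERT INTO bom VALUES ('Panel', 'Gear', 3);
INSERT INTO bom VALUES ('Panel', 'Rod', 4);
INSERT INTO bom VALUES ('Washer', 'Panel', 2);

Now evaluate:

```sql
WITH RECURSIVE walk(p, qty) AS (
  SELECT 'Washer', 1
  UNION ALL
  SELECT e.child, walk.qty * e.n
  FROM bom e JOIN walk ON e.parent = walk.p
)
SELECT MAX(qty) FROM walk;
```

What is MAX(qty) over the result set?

Base: (Washer, qty=1).
Iteration 1: components of {Washer} -> Panel = 1*2 = 2.
Iteration 2: components of {Panel} -> Bracket = 2*4 = 8, Cap = 2*5 = 10, Frame = 2*1 = 2, Gear = 2*3 = 6, Rod = 2*4 = 8.
Iteration 3: components of {Bracket,Cap,Frame,Gear,Rod} -> Hub = 2*5 = 10, Plate = 8*5 = 40, Spring = 8*3 = 24.
Iteration 4: no further components; recursion stops.
qty values: 1, 2, 10, 6, 2, 8, 8, 10, 40, 24; the maximum is 40.

40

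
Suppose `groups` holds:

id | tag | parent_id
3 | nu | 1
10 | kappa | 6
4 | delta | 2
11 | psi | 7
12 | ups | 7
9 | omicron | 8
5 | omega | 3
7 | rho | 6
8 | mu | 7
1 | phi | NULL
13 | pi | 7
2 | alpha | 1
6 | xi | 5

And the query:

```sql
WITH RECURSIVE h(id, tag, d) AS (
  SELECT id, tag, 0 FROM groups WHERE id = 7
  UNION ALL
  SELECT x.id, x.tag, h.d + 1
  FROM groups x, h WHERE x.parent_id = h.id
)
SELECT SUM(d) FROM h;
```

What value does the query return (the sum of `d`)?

Base: id=7 (rho) at d 0.
Iteration 1: rows with parent_id in {7} -> mu (id 8, d 1), psi (id 11, d 1), ups (id 12, d 1), pi (id 13, d 1).
Iteration 2: rows with parent_id in {8,11,12,13} -> omicron (id 9, d 2).
Iteration 3: no rows with parent_id in {9}; recursion stops.
SUM(d) = 0 + 1 + 1 + 1 + 1 + 2 = 6.

6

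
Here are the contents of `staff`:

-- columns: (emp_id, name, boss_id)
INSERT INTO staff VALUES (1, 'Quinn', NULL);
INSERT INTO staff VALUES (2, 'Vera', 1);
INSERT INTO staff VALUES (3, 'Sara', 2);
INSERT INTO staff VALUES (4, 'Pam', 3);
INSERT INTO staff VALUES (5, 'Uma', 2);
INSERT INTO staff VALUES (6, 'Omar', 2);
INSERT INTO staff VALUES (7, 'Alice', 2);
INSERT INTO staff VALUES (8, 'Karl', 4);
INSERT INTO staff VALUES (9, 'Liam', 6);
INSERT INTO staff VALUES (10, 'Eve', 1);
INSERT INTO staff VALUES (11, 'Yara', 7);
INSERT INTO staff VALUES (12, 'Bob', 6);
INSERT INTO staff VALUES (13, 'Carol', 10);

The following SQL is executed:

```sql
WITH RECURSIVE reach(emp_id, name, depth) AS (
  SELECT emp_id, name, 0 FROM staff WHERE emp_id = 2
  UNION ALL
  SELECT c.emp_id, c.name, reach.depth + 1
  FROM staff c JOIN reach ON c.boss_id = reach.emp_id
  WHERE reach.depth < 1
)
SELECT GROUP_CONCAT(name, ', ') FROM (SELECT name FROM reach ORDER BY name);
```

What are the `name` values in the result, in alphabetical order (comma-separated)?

Base: emp_id=2 (Vera) at depth 0.
Iteration 1: rows with boss_id in {2} -> Sara (id 3, depth 1), Uma (id 5, depth 1), Omar (id 6, depth 1), Alice (id 7, depth 1).
Iteration 2: depth < 1 fails for all current rows; recursion stops.

Alice, Omar, Sara, Uma, Vera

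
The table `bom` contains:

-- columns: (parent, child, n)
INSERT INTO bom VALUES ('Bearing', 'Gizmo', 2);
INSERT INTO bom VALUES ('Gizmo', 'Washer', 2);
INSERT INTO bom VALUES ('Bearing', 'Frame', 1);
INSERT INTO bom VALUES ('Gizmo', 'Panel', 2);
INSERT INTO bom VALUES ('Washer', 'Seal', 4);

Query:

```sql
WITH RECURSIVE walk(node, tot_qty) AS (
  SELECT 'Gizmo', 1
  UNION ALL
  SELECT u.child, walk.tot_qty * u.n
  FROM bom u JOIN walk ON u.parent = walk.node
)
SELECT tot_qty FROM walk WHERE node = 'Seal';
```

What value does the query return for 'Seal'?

Base: (Gizmo, tot_qty=1).
Iteration 1: components of {Gizmo} -> Panel = 1*2 = 2, Washer = 1*2 = 2.
Iteration 2: components of {Panel,Washer} -> Seal = 2*4 = 8.
Iteration 3: no further components; recursion stops.

8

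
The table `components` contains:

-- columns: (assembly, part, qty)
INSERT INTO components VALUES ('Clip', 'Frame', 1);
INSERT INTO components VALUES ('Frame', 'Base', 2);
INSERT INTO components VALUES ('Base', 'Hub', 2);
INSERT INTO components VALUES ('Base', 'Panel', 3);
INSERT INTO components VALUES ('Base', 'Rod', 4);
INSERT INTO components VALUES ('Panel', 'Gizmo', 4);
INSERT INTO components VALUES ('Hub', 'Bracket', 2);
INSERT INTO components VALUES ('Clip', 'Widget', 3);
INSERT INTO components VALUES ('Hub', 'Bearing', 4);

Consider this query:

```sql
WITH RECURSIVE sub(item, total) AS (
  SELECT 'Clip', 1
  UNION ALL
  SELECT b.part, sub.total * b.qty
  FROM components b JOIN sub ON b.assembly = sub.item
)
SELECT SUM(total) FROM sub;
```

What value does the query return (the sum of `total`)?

73

Base: (Clip, total=1).
Iteration 1: components of {Clip} -> Frame = 1*1 = 1, Widget = 1*3 = 3.
Iteration 2: components of {Frame,Widget} -> Base = 1*2 = 2.
Iteration 3: components of {Base} -> Hub = 2*2 = 4, Panel = 2*3 = 6, Rod = 2*4 = 8.
Iteration 4: components of {Hub,Panel,Rod} -> Bearing = 4*4 = 16, Bracket = 4*2 = 8, Gizmo = 6*4 = 24.
Iteration 5: no further components; recursion stops.
SUM(total) = 1 + 1 + 3 + 2 + 8 + 6 + 4 + 24 + 16 + 8 = 73.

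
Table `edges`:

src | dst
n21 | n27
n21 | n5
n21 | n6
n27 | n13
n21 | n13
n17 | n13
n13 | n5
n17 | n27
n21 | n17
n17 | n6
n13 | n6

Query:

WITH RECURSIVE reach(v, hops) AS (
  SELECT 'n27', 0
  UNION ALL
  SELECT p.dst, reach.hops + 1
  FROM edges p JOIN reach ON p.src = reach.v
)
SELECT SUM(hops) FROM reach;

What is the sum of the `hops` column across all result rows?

5

Base: (n27, hops=0).
Iteration 1: edges from {n27} -> (n13, hops=1).
Iteration 2: edges from {n13} -> (n5, hops=2), (n6, hops=2).
Iteration 3: no outgoing edges from {n5,n6}; recursion stops.
SUM(hops) = 0 + 1 + 2 + 2 = 5.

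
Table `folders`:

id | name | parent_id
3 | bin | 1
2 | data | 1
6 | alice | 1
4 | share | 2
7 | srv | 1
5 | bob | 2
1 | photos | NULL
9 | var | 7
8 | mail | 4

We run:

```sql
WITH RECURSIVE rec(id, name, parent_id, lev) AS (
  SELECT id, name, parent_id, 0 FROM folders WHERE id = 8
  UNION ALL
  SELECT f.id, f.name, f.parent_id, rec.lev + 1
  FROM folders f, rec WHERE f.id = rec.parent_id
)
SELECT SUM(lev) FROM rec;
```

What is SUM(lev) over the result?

Base: id=8 (mail), parent_id=4, lev 0.
Iteration 1: join on id=4 -> share (id 4, parent_id=2, lev 1).
Iteration 2: join on id=2 -> data (id 2, parent_id=1, lev 2).
Iteration 3: join on id=1 -> photos (id 1, parent_id=NULL, lev 3).
Iteration 4: parent_id is NULL; no match; recursion stops.
SUM(lev) = 0 + 1 + 2 + 3 = 6.

6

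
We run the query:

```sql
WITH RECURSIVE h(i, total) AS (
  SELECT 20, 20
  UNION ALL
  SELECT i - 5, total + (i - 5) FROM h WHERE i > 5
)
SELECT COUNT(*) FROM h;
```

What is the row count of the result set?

Base: i=20, total=20.
Iteration 1: 20 > 5 holds -> i = 20 - 5 = 15, total = 20 + 15 = 35.
Iteration 2: 15 > 5 holds -> i = 15 - 5 = 10, total = 35 + 10 = 45.
Iteration 3: 10 > 5 holds -> i = 10 - 5 = 5, total = 45 + 5 = 50.
Iteration 4: 5 > 5 fails; recursion stops.
Total rows emitted: 4.

4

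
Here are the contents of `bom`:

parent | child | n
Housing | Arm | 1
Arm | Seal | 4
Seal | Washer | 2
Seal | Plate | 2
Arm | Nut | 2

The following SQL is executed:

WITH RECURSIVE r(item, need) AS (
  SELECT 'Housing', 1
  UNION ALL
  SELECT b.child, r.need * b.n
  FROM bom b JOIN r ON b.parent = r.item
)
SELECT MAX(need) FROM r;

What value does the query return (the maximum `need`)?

8

Base: (Housing, need=1).
Iteration 1: components of {Housing} -> Arm = 1*1 = 1.
Iteration 2: components of {Arm} -> Nut = 1*2 = 2, Seal = 1*4 = 4.
Iteration 3: components of {Nut,Seal} -> Plate = 4*2 = 8, Washer = 4*2 = 8.
Iteration 4: no further components; recursion stops.
need values: 1, 1, 4, 2, 8, 8; the maximum is 8.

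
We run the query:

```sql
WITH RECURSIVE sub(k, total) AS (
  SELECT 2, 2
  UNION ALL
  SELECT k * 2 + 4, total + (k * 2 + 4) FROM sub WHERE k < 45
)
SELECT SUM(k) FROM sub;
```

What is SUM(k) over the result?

Base: k=2, total=2.
Iteration 1: 2 < 45 holds -> k = 2 * 2 + 4 = 8, total = 2 + 8 = 10.
Iteration 2: 8 < 45 holds -> k = 8 * 2 + 4 = 20, total = 10 + 20 = 30.
Iteration 3: 20 < 45 holds -> k = 20 * 2 + 4 = 44, total = 30 + 44 = 74.
Iteration 4: 44 < 45 holds -> k = 44 * 2 + 4 = 92, total = 74 + 92 = 166.
Iteration 5: 92 < 45 fails; recursion stops.
SUM(k) = 2 + 8 + 20 + 44 + 92 = 166.

166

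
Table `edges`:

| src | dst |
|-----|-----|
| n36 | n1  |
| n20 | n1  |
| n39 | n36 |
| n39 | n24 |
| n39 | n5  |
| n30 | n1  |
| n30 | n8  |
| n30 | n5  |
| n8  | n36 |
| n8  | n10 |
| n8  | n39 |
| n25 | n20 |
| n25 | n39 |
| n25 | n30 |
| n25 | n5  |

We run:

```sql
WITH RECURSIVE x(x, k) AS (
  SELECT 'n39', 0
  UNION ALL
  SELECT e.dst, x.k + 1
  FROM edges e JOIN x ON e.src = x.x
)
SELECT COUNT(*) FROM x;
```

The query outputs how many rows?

5

Base: (n39, k=0).
Iteration 1: edges from {n39} -> (n24, k=1), (n36, k=1), (n5, k=1).
Iteration 2: edges from {n24,n36,n5} -> (n1, k=2).
Iteration 3: no outgoing edges from {n1}; recursion stops.
Total rows emitted: 5.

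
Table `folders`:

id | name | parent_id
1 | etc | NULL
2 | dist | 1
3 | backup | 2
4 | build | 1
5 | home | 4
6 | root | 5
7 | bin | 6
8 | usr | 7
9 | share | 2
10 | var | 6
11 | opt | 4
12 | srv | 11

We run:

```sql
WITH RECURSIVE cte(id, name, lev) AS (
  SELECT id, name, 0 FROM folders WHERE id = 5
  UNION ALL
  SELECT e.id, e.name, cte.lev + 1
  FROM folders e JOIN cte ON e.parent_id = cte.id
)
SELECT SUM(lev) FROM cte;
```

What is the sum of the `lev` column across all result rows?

Base: id=5 (home) at lev 0.
Iteration 1: rows with parent_id in {5} -> root (id 6, lev 1).
Iteration 2: rows with parent_id in {6} -> bin (id 7, lev 2), var (id 10, lev 2).
Iteration 3: rows with parent_id in {7,10} -> usr (id 8, lev 3).
Iteration 4: no rows with parent_id in {8}; recursion stops.
SUM(lev) = 0 + 1 + 2 + 2 + 3 = 8.

8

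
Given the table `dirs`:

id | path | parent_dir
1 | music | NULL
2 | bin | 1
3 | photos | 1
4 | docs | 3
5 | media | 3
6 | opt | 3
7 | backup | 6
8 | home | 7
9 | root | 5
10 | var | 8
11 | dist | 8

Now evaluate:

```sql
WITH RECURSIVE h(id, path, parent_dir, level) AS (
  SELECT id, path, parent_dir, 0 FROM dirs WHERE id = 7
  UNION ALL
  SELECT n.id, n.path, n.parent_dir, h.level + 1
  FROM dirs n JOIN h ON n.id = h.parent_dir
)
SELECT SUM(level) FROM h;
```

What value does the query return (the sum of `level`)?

Base: id=7 (backup), parent_dir=6, level 0.
Iteration 1: join on id=6 -> opt (id 6, parent_dir=3, level 1).
Iteration 2: join on id=3 -> photos (id 3, parent_dir=1, level 2).
Iteration 3: join on id=1 -> music (id 1, parent_dir=NULL, level 3).
Iteration 4: parent_dir is NULL; no match; recursion stops.
SUM(level) = 0 + 1 + 2 + 3 = 6.

6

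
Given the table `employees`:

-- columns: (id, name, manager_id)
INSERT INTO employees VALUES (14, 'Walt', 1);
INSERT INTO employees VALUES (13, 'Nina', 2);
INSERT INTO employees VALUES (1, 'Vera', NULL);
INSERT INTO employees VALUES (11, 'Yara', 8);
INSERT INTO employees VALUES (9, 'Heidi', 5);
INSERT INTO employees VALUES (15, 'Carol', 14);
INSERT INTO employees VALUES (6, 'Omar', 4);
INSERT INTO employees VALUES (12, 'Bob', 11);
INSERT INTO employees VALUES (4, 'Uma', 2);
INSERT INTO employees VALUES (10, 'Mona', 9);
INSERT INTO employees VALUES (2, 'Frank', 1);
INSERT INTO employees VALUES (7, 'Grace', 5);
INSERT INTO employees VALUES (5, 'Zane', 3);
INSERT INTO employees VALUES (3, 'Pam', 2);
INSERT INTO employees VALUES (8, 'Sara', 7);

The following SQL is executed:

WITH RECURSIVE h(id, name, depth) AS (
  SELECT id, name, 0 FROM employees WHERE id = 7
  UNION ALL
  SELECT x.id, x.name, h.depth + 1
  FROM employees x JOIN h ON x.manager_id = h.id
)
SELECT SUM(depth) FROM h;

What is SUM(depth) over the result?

Base: id=7 (Grace) at depth 0.
Iteration 1: rows with manager_id in {7} -> Sara (id 8, depth 1).
Iteration 2: rows with manager_id in {8} -> Yara (id 11, depth 2).
Iteration 3: rows with manager_id in {11} -> Bob (id 12, depth 3).
Iteration 4: no rows with manager_id in {12}; recursion stops.
SUM(depth) = 0 + 1 + 2 + 3 = 6.

6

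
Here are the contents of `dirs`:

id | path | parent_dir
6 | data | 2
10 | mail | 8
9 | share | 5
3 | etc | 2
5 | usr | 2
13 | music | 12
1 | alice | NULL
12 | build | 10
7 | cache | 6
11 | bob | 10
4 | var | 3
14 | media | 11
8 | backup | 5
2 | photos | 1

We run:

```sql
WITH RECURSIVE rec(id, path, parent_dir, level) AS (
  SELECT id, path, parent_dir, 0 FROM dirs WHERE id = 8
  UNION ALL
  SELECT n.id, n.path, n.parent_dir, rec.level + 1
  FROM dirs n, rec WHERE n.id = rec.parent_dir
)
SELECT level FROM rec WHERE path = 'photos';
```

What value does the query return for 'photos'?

Base: id=8 (backup), parent_dir=5, level 0.
Iteration 1: join on id=5 -> usr (id 5, parent_dir=2, level 1).
Iteration 2: join on id=2 -> photos (id 2, parent_dir=1, level 2).
Iteration 3: join on id=1 -> alice (id 1, parent_dir=NULL, level 3).
Iteration 4: parent_dir is NULL; no match; recursion stops.

2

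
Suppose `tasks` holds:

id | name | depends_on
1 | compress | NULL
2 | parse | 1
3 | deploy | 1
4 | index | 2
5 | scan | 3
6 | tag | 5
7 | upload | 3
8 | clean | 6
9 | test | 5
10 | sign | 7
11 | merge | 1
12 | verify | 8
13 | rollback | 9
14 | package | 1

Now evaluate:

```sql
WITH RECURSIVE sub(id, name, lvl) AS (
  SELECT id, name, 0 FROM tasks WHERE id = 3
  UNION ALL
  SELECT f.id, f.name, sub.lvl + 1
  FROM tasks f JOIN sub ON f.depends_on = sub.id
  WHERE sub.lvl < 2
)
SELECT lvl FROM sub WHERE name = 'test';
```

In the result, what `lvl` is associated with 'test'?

Base: id=3 (deploy) at lvl 0.
Iteration 1: rows with depends_on in {3} -> scan (id 5, lvl 1), upload (id 7, lvl 1).
Iteration 2: rows with depends_on in {5,7} -> tag (id 6, lvl 2), test (id 9, lvl 2), sign (id 10, lvl 2).
Iteration 3: lvl < 2 fails for all current rows; recursion stops.

2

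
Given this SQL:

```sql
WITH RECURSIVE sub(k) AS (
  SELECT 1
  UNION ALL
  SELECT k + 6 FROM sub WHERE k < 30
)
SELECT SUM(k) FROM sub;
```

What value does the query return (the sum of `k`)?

Base: k=1.
Iteration 1: 1 < 30 holds -> k = 1 + 6 = 7.
Iteration 2: 7 < 30 holds -> k = 7 + 6 = 13.
Iteration 3: 13 < 30 holds -> k = 13 + 6 = 19.
Iteration 4: 19 < 30 holds -> k = 19 + 6 = 25.
Iteration 5: 25 < 30 holds -> k = 25 + 6 = 31.
Iteration 6: 31 < 30 fails; recursion stops.
SUM(k) = 1 + 7 + 13 + 19 + 25 + 31 = 96.

96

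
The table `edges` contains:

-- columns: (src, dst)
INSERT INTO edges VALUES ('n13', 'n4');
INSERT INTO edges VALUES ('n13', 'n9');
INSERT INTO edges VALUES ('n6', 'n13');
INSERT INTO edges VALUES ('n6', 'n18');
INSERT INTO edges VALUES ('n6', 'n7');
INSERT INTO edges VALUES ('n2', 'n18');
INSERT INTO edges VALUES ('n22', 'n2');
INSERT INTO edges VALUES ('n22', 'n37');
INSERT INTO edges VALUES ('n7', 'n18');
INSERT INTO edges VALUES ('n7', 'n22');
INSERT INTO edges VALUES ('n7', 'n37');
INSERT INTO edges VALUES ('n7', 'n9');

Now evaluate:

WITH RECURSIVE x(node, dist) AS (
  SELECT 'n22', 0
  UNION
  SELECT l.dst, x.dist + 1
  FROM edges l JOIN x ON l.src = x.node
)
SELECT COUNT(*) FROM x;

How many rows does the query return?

Base: (n22, dist=0).
Iteration 1: edges from {n22} -> (n2, dist=1), (n37, dist=1).
Iteration 2: edges from {n2,n37} -> (n18, dist=2).
Iteration 3: no outgoing edges from {n18}; recursion stops.
Total rows emitted: 4.

4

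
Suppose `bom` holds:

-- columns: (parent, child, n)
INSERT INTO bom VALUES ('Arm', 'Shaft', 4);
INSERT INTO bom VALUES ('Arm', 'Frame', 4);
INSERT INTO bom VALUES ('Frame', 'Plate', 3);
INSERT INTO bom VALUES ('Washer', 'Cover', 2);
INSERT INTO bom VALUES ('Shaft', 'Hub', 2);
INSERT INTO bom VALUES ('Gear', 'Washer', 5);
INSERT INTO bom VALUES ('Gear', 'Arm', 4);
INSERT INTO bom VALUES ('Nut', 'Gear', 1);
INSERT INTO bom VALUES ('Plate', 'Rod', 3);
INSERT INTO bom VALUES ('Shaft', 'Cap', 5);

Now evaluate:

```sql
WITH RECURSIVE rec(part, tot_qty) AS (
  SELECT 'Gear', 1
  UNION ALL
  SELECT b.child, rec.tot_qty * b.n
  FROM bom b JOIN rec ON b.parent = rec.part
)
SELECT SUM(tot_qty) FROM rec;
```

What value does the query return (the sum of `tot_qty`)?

Base: (Gear, tot_qty=1).
Iteration 1: components of {Gear} -> Arm = 1*4 = 4, Washer = 1*5 = 5.
Iteration 2: components of {Arm,Washer} -> Cover = 5*2 = 10, Frame = 4*4 = 16, Shaft = 4*4 = 16.
Iteration 3: components of {Cover,Frame,Shaft} -> Cap = 16*5 = 80, Hub = 16*2 = 32, Plate = 16*3 = 48.
Iteration 4: components of {Cap,Hub,Plate} -> Rod = 48*3 = 144.
Iteration 5: no further components; recursion stops.
SUM(tot_qty) = 1 + 5 + 4 + 10 + 16 + 16 + 48 + 32 + 80 + 144 = 356.

356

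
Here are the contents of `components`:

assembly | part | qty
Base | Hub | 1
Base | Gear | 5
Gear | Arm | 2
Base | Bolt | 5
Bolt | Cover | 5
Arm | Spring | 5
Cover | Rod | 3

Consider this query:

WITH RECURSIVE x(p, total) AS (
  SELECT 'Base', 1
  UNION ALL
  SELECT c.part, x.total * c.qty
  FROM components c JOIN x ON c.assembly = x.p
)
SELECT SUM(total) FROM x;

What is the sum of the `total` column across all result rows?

Base: (Base, total=1).
Iteration 1: components of {Base} -> Bolt = 1*5 = 5, Gear = 1*5 = 5, Hub = 1*1 = 1.
Iteration 2: components of {Bolt,Gear,Hub} -> Arm = 5*2 = 10, Cover = 5*5 = 25.
Iteration 3: components of {Arm,Cover} -> Rod = 25*3 = 75, Spring = 10*5 = 50.
Iteration 4: no further components; recursion stops.
SUM(total) = 1 + 1 + 5 + 5 + 10 + 25 + 50 + 75 = 172.

172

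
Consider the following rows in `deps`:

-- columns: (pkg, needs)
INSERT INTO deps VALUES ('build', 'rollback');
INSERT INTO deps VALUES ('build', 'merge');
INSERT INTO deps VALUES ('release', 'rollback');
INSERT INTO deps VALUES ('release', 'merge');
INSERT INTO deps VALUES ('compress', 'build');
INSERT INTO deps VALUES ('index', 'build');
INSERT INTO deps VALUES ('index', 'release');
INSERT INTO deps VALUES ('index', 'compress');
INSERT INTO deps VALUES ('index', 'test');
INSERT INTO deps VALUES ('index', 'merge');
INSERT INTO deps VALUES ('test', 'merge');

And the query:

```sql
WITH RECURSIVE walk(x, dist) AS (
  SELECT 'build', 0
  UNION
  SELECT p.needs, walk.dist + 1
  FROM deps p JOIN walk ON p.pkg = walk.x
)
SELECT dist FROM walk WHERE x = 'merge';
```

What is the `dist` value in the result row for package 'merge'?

Base: (build, dist=0).
Iteration 1: edges from {build} -> (merge, dist=1), (rollback, dist=1).
Iteration 2: no outgoing edges from {merge,rollback}; recursion stops.

1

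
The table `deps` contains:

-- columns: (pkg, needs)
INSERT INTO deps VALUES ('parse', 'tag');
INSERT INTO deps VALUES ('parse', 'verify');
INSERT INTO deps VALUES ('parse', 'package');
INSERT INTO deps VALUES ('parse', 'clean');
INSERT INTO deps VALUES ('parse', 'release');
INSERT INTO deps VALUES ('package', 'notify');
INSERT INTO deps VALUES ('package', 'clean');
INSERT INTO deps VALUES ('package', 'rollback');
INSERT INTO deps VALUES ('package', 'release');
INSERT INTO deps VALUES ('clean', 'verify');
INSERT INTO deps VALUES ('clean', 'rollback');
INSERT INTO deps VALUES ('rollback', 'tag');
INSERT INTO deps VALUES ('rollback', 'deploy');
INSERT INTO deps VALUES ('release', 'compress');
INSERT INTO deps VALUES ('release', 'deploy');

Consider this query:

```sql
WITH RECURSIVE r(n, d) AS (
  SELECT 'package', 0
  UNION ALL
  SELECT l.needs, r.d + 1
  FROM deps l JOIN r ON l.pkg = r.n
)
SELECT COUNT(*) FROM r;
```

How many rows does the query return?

Base: (package, d=0).
Iteration 1: edges from {package} -> (clean, d=1), (notify, d=1), (release, d=1), (rollback, d=1).
Iteration 2: edges from {clean,notify,release,rollback} -> (compress, d=2), (deploy, d=2) x2, (rollback, d=2), (tag, d=2), (verify, d=2). [UNION ALL keeps all 6 new rows, including repeats]
Iteration 3: edges from {compress,deploy,rollback,tag,verify} -> (deploy, d=3), (tag, d=3).
Iteration 4: no outgoing edges from {deploy,tag}; recursion stops.
Total rows emitted: 13.

13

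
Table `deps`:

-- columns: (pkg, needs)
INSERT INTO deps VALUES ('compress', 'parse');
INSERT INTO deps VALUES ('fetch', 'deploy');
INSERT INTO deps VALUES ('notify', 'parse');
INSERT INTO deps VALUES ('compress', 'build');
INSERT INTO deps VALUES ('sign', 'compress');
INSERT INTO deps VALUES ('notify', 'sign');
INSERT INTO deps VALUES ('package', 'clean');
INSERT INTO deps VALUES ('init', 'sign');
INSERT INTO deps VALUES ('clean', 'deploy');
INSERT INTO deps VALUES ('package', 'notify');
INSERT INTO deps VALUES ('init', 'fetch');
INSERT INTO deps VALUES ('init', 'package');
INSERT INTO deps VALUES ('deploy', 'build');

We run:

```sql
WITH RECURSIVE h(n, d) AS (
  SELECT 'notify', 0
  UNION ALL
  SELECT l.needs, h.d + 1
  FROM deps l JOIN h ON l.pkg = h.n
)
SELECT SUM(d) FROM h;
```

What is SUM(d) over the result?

Base: (notify, d=0).
Iteration 1: edges from {notify} -> (parse, d=1), (sign, d=1).
Iteration 2: edges from {parse,sign} -> (compress, d=2).
Iteration 3: edges from {compress} -> (build, d=3), (parse, d=3).
Iteration 4: no outgoing edges from {build,parse}; recursion stops.
SUM(d) = 0 + 1 + 1 + 2 + 3 + 3 = 10.

10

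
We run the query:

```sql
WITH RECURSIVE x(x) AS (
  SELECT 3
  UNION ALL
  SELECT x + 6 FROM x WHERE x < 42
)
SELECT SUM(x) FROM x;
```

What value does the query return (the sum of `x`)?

192

Base: x=3.
Iteration 1: 3 < 42 holds -> x = 3 + 6 = 9.
Iteration 2: 9 < 42 holds -> x = 9 + 6 = 15.
Iteration 3: 15 < 42 holds -> x = 15 + 6 = 21.
Iteration 4: 21 < 42 holds -> x = 21 + 6 = 27.
Iteration 5: 27 < 42 holds -> x = 27 + 6 = 33.
Iteration 6: 33 < 42 holds -> x = 33 + 6 = 39.
Iteration 7: 39 < 42 holds -> x = 39 + 6 = 45.
Iteration 8: 45 < 42 fails; recursion stops.
SUM(x) = 3 + 9 + 15 + 21 + 27 + 33 + 39 + 45 = 192.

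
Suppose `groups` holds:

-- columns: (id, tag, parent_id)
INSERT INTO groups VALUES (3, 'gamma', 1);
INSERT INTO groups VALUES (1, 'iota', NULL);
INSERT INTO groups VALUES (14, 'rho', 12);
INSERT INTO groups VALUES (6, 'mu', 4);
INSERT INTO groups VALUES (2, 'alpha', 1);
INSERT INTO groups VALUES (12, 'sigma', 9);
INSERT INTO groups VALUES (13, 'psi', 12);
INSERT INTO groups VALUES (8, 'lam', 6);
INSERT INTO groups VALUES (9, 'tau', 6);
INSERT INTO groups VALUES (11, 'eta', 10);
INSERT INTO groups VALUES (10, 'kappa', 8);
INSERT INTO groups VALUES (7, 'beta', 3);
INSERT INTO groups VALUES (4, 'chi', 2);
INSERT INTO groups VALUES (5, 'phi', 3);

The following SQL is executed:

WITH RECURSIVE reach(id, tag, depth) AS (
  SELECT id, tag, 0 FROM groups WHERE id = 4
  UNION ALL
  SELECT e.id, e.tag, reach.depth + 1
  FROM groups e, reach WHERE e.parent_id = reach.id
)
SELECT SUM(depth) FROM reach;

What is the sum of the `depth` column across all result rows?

Base: id=4 (chi) at depth 0.
Iteration 1: rows with parent_id in {4} -> mu (id 6, depth 1).
Iteration 2: rows with parent_id in {6} -> lam (id 8, depth 2), tau (id 9, depth 2).
Iteration 3: rows with parent_id in {8,9} -> kappa (id 10, depth 3), sigma (id 12, depth 3).
Iteration 4: rows with parent_id in {10,12} -> eta (id 11, depth 4), psi (id 13, depth 4), rho (id 14, depth 4).
Iteration 5: no rows with parent_id in {11,13,14}; recursion stops.
SUM(depth) = 0 + 1 + 2 + 2 + 3 + 3 + 4 + 4 + 4 = 23.

23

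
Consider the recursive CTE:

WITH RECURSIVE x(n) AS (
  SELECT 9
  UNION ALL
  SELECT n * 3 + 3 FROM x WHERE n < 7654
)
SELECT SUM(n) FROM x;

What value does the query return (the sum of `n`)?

34428

Base: n=9.
Iteration 1: 9 < 7654 holds -> n = 9 * 3 + 3 = 30.
Iteration 2: 30 < 7654 holds -> n = 30 * 3 + 3 = 93.
Iteration 3: 93 < 7654 holds -> n = 93 * 3 + 3 = 282.
Iteration 4: 282 < 7654 holds -> n = 282 * 3 + 3 = 849.
Iteration 5: 849 < 7654 holds -> n = 849 * 3 + 3 = 2550.
Iteration 6: 2550 < 7654 holds -> n = 2550 * 3 + 3 = 7653.
Iteration 7: 7653 < 7654 holds -> n = 7653 * 3 + 3 = 22962.
Iteration 8: 22962 < 7654 fails; recursion stops.
SUM(n) = 9 + 30 + 93 + 282 + 849 + 2550 + 7653 + 22962 = 34428.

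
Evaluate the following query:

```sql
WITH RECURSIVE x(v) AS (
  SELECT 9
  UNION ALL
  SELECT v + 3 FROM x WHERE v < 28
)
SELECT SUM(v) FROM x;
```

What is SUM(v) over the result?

156

Base: v=9.
Iteration 1: 9 < 28 holds -> v = 9 + 3 = 12.
Iteration 2: 12 < 28 holds -> v = 12 + 3 = 15.
Iteration 3: 15 < 28 holds -> v = 15 + 3 = 18.
Iteration 4: 18 < 28 holds -> v = 18 + 3 = 21.
Iteration 5: 21 < 28 holds -> v = 21 + 3 = 24.
Iteration 6: 24 < 28 holds -> v = 24 + 3 = 27.
Iteration 7: 27 < 28 holds -> v = 27 + 3 = 30.
Iteration 8: 30 < 28 fails; recursion stops.
SUM(v) = 9 + 12 + 15 + 18 + 21 + 24 + 27 + 30 = 156.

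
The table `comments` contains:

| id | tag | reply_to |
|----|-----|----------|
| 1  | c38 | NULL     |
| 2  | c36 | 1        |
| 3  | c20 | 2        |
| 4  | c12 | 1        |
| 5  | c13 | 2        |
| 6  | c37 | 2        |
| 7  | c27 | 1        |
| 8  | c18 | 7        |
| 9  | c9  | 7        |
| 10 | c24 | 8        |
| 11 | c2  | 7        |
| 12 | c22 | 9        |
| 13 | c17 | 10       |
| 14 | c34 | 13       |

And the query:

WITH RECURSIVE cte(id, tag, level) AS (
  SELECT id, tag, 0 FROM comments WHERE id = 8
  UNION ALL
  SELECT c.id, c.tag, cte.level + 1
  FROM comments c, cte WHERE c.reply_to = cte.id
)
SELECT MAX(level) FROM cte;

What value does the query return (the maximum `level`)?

Base: id=8 (c18) at level 0.
Iteration 1: rows with reply_to in {8} -> c24 (id 10, level 1).
Iteration 2: rows with reply_to in {10} -> c17 (id 13, level 2).
Iteration 3: rows with reply_to in {13} -> c34 (id 14, level 3).
Iteration 4: no rows with reply_to in {14}; recursion stops.
level values: 0, 1, 2, 3; the maximum is 3.

3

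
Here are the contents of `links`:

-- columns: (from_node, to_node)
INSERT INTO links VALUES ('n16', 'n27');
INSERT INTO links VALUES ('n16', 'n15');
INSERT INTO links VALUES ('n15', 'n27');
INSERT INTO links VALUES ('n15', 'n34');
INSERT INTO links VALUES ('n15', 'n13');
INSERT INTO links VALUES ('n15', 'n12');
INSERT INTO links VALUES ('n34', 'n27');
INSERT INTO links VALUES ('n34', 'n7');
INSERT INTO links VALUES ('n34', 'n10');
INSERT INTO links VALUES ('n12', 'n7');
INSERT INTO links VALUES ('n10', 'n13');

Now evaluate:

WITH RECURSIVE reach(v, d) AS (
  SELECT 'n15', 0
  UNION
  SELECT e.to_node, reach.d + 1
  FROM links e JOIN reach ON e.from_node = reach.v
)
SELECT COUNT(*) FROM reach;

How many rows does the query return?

Base: (n15, d=0).
Iteration 1: edges from {n15} -> (n12, d=1), (n13, d=1), (n27, d=1), (n34, d=1).
Iteration 2: edges from {n12,n13,n27,n34} -> (n10, d=2), (n27, d=2), (n7, d=2). [UNION drops 1 duplicate row(s)]
Iteration 3: edges from {n10,n27,n7} -> (n13, d=3).
Iteration 4: no outgoing edges from {n13}; recursion stops.
Total rows emitted: 9.

9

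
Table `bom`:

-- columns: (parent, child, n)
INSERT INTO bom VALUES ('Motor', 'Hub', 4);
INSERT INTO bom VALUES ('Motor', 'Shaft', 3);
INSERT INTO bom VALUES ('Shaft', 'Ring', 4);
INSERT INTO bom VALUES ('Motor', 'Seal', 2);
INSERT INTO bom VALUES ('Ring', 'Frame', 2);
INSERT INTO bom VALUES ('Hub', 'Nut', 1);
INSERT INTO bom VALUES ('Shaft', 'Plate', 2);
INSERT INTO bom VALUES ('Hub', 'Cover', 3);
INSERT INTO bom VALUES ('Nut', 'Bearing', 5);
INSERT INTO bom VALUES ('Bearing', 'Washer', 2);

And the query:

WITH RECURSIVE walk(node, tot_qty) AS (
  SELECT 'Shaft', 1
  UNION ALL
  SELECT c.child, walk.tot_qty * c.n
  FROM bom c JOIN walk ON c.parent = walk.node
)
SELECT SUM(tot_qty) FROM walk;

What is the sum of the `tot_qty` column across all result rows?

15

Base: (Shaft, tot_qty=1).
Iteration 1: components of {Shaft} -> Plate = 1*2 = 2, Ring = 1*4 = 4.
Iteration 2: components of {Plate,Ring} -> Frame = 4*2 = 8.
Iteration 3: no further components; recursion stops.
SUM(tot_qty) = 1 + 4 + 2 + 8 = 15.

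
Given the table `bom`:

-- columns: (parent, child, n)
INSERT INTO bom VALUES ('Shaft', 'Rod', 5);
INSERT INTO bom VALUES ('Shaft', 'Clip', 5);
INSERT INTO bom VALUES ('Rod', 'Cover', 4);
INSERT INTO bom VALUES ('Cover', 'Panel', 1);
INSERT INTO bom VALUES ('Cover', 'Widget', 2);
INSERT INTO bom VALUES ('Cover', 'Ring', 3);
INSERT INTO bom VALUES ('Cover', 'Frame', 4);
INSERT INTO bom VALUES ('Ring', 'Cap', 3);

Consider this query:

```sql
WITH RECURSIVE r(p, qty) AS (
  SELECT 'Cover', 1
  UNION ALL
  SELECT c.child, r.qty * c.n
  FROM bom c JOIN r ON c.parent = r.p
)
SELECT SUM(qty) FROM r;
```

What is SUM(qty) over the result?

Base: (Cover, qty=1).
Iteration 1: components of {Cover} -> Frame = 1*4 = 4, Panel = 1*1 = 1, Ring = 1*3 = 3, Widget = 1*2 = 2.
Iteration 2: components of {Frame,Panel,Ring,Widget} -> Cap = 3*3 = 9.
Iteration 3: no further components; recursion stops.
SUM(qty) = 1 + 1 + 2 + 3 + 4 + 9 = 20.

20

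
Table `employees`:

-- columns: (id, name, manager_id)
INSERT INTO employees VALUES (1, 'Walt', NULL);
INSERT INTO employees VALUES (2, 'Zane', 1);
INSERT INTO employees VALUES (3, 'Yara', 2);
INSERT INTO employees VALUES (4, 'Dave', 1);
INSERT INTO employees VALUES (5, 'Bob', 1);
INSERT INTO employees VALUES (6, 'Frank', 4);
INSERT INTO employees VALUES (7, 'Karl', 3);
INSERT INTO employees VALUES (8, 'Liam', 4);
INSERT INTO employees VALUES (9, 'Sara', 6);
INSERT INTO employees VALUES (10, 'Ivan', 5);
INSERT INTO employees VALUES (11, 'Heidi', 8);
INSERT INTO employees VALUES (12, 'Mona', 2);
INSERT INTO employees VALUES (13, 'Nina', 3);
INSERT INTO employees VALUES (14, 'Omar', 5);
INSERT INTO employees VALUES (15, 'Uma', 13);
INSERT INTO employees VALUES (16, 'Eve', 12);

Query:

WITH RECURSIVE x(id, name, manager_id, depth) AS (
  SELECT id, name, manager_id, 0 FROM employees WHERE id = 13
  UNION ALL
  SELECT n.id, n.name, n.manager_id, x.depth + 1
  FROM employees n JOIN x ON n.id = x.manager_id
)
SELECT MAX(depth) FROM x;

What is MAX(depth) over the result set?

3

Base: id=13 (Nina), manager_id=3, depth 0.
Iteration 1: join on id=3 -> Yara (id 3, manager_id=2, depth 1).
Iteration 2: join on id=2 -> Zane (id 2, manager_id=1, depth 2).
Iteration 3: join on id=1 -> Walt (id 1, manager_id=NULL, depth 3).
Iteration 4: manager_id is NULL; no match; recursion stops.
depth values: 0, 1, 2, 3; the maximum is 3.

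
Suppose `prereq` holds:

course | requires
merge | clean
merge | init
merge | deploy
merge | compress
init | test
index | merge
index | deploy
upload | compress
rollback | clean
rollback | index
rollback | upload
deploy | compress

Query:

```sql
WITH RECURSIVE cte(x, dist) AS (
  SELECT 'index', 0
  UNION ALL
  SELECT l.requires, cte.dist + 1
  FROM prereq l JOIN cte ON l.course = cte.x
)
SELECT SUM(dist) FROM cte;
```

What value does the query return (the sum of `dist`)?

Base: (index, dist=0).
Iteration 1: edges from {index} -> (deploy, dist=1), (merge, dist=1).
Iteration 2: edges from {deploy,merge} -> (clean, dist=2), (compress, dist=2) x2, (deploy, dist=2), (init, dist=2). [UNION ALL keeps all 5 new rows, including repeats]
Iteration 3: edges from {clean,compress,deploy,init} -> (compress, dist=3), (test, dist=3).
Iteration 4: no outgoing edges from {compress,test}; recursion stops.
SUM(dist) = 0 + 1 + 1 + 2 + 2 + 2 + 2 + 2 + 3 + 3 = 18.

18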